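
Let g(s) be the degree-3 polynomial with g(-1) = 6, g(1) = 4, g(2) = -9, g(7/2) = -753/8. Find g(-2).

Using Newton's divided-difference form:
g[-1,1] = (4 - 6) / (1 - (-1)) = -1
g[1,2] = (-9 - 4) / (2 - 1) = -13
g[2,7/2] = (-753/8 - (-9)) / (7/2 - 2) = -227/4
g[-1,1,2] = (-13 - (-1)) / (2 - (-1)) = -4
g[1,2,7/2] = (-227/4 - (-13)) / (7/2 - 1) = -35/2
g[-1,1,2,7/2] = (-35/2 - (-4)) / (7/2 - (-1)) = -3
g(-2) = 6 + (-1)·(-1) + (-4)·(-1)·(-3) + (-3)·(-1)·(-3)·(-4) = 31

31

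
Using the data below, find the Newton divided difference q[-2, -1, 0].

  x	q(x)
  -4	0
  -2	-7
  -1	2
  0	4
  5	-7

q[-2,-1] = (2 - (-7)) / (-1 - (-2)) = 9
q[-1,0] = (4 - 2) / (0 - (-1)) = 2
q[-2,-1,0] = (2 - 9) / (0 - (-2)) = -7/2

-7/2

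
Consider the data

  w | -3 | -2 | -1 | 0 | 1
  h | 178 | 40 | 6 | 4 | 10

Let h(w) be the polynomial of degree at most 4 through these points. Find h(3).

L_0(3) = (5)·(4)·(3)·(2)/[(-1)·(-2)·(-3)·(-4)] = 5
L_1(3) = (6)·(4)·(3)·(2)/[(1)·(-1)·(-2)·(-3)] = -24
L_2(3) = (6)·(5)·(3)·(2)/[(2)·(1)·(-1)·(-2)] = 45
L_3(3) = (6)·(5)·(4)·(2)/[(3)·(2)·(1)·(-1)] = -40
L_4(3) = (6)·(5)·(4)·(3)/[(4)·(3)·(2)·(1)] = 15
Sum: 178·(5) + 40·(-24) + 6·(45) + 4·(-40) + 10·(15) = 190

190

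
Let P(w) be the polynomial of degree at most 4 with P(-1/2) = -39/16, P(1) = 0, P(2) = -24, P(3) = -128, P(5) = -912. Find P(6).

Evaluate each Lagrange basis at w = 6:
L_0(6) = (5)·(4)·(3)·(1)/[(-3/2)·(-5/2)·(-7/2)·(-11/2)] = 64/77
L_1(6) = (13/2)·(4)·(3)·(1)/[(3/2)·(-1)·(-2)·(-4)] = -13/2
L_2(6) = (13/2)·(5)·(3)·(1)/[(5/2)·(1)·(-1)·(-3)] = 13
L_3(6) = (13/2)·(5)·(4)·(1)/[(7/2)·(2)·(1)·(-2)] = -65/7
L_4(6) = (13/2)·(5)·(4)·(3)/[(11/2)·(4)·(3)·(2)] = 65/22
Sum: (-39/16)·(64/77) + 0 + (-24)·(13) + (-128)·(-65/7) + (-912)·(65/22) = -1820

-1820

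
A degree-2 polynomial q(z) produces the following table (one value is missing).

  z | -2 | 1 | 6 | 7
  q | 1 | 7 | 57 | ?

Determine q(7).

73

The 3 known values determine q uniquely (degree ≤ 2).
L_0(7) = (6)·(1)/[(-3)·(-8)] = 1/4
L_1(7) = (9)·(1)/[(3)·(-5)] = -3/5
L_2(7) = (9)·(6)/[(8)·(5)] = 27/20
Sum: 1·(1/4) + 7·(-3/5) + 57·(27/20) = 73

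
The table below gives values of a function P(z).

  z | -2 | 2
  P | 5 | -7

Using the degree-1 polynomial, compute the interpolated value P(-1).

Evaluate each Lagrange basis at z = -1:
L_0(-1) = (-3)/[(-4)] = 3/4
L_1(-1) = (1)/[(4)] = 1/4
Sum: 5·(3/4) + (-7)·(1/4) = 2

2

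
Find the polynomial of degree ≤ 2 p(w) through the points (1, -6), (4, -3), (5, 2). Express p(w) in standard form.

p(w) = w^2 - 4w - 3

L_0(w) = (w - 4)(w - 5) / [12] = (1/12)w^2 - (3/4)w + 5/3
L_1(w) = (w - 1)(w - 5) / [-3] = -(1/3)w^2 + 2w - 5/3
L_2(w) = (w - 1)(w - 4) / [4] = (1/4)w^2 - (5/4)w + 1
p(w) = (-6)·L_0 + (-3)·L_1 + 2·L_2
  (-6)·L_0(w) = -(1/2)w^2 + (9/2)w - 10
  (-3)·L_1(w) = w^2 - 6w + 5
  2·L_2(w) = (1/2)w^2 - (5/2)w + 2
Adding term by term: w^2 - 4w - 3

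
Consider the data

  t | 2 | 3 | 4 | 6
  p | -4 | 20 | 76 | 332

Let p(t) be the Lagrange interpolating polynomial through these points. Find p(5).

Evaluate each Lagrange basis at t = 5:
L_0(5) = (2)·(1)·(-1)/[(-1)·(-2)·(-4)] = 1/4
L_1(5) = (3)·(1)·(-1)/[(1)·(-1)·(-3)] = -1
L_2(5) = (3)·(2)·(-1)/[(2)·(1)·(-2)] = 3/2
L_3(5) = (3)·(2)·(1)/[(4)·(3)·(2)] = 1/4
Sum: (-4)·(1/4) + 20·(-1) + 76·(3/2) + 332·(1/4) = 176

176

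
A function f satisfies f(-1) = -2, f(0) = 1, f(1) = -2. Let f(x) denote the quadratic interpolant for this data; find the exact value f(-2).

-11

L_0(-2) = (-2)·(-3)/[(-1)·(-2)] = 3
L_1(-2) = (-1)·(-3)/[(1)·(-1)] = -3
L_2(-2) = (-1)·(-2)/[(2)·(1)] = 1
Sum: (-2)·(3) + 1·(-3) + (-2)·(1) = -11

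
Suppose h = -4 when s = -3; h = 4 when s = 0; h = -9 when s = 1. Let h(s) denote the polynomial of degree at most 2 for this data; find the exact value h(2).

-179/6

Evaluate each Lagrange basis at s = 2:
L_0(2) = (2)·(1)/[(-3)·(-4)] = 1/6
L_1(2) = (5)·(1)/[(3)·(-1)] = -5/3
L_2(2) = (5)·(2)/[(4)·(1)] = 5/2
Sum: (-4)·(1/6) + 4·(-5/3) + (-9)·(5/2) = -179/6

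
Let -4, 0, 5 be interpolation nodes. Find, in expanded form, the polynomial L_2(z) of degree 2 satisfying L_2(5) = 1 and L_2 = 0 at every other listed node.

L_2(z) = (z + 4)z / [(9)·(5)]
       = (z^2 + 4z) / (45)

L_2(z) = (1/45)z^2 + (4/45)z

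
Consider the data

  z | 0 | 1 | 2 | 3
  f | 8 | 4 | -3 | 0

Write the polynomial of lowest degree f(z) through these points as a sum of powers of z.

L_0(z) = (z - 1)(z - 2)(z - 3) / [-6] = -(1/6)z^3 + z^2 - (11/6)z + 1
L_1(z) = z(z - 2)(z - 3) / [2] = (1/2)z^3 - (5/2)z^2 + 3z
L_2(z) = z(z - 1)(z - 3) / [-2] = -(1/2)z^3 + 2z^2 - (3/2)z
L_3(z) = z(z - 1)(z - 2) / [6] = (1/6)z^3 - (1/2)z^2 + (1/3)z
f(z) = 8·L_0 + 4·L_1 + (-3)·L_2 + 0·L_3
  8·L_0(z) = -(4/3)z^3 + 8z^2 - (44/3)z + 8
  4·L_1(z) = 2z^3 - 10z^2 + 12z
  (-3)·L_2(z) = (3/2)z^3 - 6z^2 + (9/2)z
  0·L_3(z) = 0
Adding term by term: (13/6)z^3 - 8z^2 + (11/6)z + 8

f(z) = (13/6)z^3 - 8z^2 + (11/6)z + 8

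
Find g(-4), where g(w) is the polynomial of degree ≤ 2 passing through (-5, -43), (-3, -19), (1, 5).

-30

Evaluate each Lagrange basis at w = -4:
L_0(-4) = (-1)·(-5)/[(-2)·(-6)] = 5/12
L_1(-4) = (1)·(-5)/[(2)·(-4)] = 5/8
L_2(-4) = (1)·(-1)/[(6)·(4)] = -1/24
Sum: (-43)·(5/12) + (-19)·(5/8) + 5·(-1/24) = -30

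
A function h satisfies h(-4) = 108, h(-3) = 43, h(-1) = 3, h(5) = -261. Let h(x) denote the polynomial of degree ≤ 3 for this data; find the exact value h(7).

-717

L_0(7) = (10)·(8)·(2)/[(-1)·(-3)·(-9)] = -160/27
L_1(7) = (11)·(8)·(2)/[(1)·(-2)·(-8)] = 11
L_2(7) = (11)·(10)·(2)/[(3)·(2)·(-6)] = -55/9
L_3(7) = (11)·(10)·(8)/[(9)·(8)·(6)] = 55/27
Sum: 108·(-160/27) + 43·(11) + 3·(-55/9) + (-261)·(55/27) = -717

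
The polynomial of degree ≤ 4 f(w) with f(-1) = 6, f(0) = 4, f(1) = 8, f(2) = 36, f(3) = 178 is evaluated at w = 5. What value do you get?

1524

Evaluate each Lagrange basis at w = 5:
L_0(5) = (5)·(4)·(3)·(2)/[(-1)·(-2)·(-3)·(-4)] = 5
L_1(5) = (6)·(4)·(3)·(2)/[(1)·(-1)·(-2)·(-3)] = -24
L_2(5) = (6)·(5)·(3)·(2)/[(2)·(1)·(-1)·(-2)] = 45
L_3(5) = (6)·(5)·(4)·(2)/[(3)·(2)·(1)·(-1)] = -40
L_4(5) = (6)·(5)·(4)·(3)/[(4)·(3)·(2)·(1)] = 15
Sum: 6·(5) + 4·(-24) + 8·(45) + 36·(-40) + 178·(15) = 1524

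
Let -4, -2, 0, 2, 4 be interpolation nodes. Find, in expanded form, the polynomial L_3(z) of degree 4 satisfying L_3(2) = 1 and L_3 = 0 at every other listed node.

L_3(z) = (z + 4)(z + 2)z(z - 4) / [(6)·(4)·(2)·(-2)]
       = (z^4 + 2z^3 - 16z^2 - 32z) / (-96)

L_3(z) = -(1/96)z^4 - (1/48)z^3 + (1/6)z^2 + (1/3)z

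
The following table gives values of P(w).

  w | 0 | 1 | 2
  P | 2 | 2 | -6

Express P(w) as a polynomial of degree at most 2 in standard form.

P(w) = -4w^2 + 4w + 2

Build the Lagrange basis polynomials:
L_0(w) = (w - 1)(w - 2) / [2] = (1/2)w^2 - (3/2)w + 1
L_1(w) = w(w - 2) / [-1] = -w^2 + 2w
L_2(w) = w(w - 1) / [2] = (1/2)w^2 - (1/2)w
P(w) = 2·L_0 + 2·L_1 + (-6)·L_2
  2·L_0(w) = w^2 - 3w + 2
  2·L_1(w) = -2w^2 + 4w
  (-6)·L_2(w) = -3w^2 + 3w
Adding term by term: -4w^2 + 4w + 2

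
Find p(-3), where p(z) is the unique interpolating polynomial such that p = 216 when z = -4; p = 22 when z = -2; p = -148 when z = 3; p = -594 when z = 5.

86

Evaluate each Lagrange basis at z = -3:
L_0(-3) = (-1)·(-6)·(-8)/[(-2)·(-7)·(-9)] = 8/21
L_1(-3) = (1)·(-6)·(-8)/[(2)·(-5)·(-7)] = 24/35
L_2(-3) = (1)·(-1)·(-8)/[(7)·(5)·(-2)] = -4/35
L_3(-3) = (1)·(-1)·(-6)/[(9)·(7)·(2)] = 1/21
Sum: 216·(8/21) + 22·(24/35) + (-148)·(-4/35) + (-594)·(1/21) = 86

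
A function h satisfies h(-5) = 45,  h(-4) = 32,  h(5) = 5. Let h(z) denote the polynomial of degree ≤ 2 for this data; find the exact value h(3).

L_0(3) = (7)·(-2)/[(-1)·(-10)] = -7/5
L_1(3) = (8)·(-2)/[(1)·(-9)] = 16/9
L_2(3) = (8)·(7)/[(10)·(9)] = 28/45
Sum: 45·(-7/5) + 32·(16/9) + 5·(28/45) = -3

-3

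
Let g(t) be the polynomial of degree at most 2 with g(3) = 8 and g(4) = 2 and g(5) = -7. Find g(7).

-34

Using Newton's divided-difference form:
g[3,4] = (2 - 8) / (4 - 3) = -6
g[4,5] = (-7 - 2) / (5 - 4) = -9
g[3,4,5] = (-9 - (-6)) / (5 - 3) = -3/2
g(7) = 8 + (-6)·(4) + (-3/2)·(4)·(3) = -34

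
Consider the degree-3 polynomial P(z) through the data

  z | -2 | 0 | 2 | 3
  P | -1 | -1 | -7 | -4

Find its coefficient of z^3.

Build the Lagrange basis polynomials:
L_0(z) = z(z - 2)(z - 3) / [-40] = -(1/40)z^3 + (1/8)z^2 - (3/20)z
L_1(z) = (z + 2)(z - 2)(z - 3) / [12] = (1/12)z^3 - (1/4)z^2 - (1/3)z + 1
L_2(z) = (z + 2)z(z - 3) / [-8] = -(1/8)z^3 + (1/8)z^2 + (3/4)z
L_3(z) = (z + 2)z(z - 2) / [15] = (1/15)z^3 - (4/15)z
P(z) = (-1)·L_0 + (-1)·L_1 + (-7)·L_2 + (-4)·L_3
Only the coefficient of z^3 is needed; take it from each L_i and combine:
(-1)·(-1/40) + (-1)·(1/12) + (-7)·(-1/8) + (-4)·(1/15) = 11/20

11/20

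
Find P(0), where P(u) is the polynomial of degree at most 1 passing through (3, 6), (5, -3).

L_0(0) = (-5)/[(-2)] = 5/2
L_1(0) = (-3)/[(2)] = -3/2
Sum: 6·(5/2) + (-3)·(-3/2) = 39/2

39/2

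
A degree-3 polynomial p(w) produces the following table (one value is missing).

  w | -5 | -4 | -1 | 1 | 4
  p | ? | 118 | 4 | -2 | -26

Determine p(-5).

The 4 known values determine p uniquely (degree ≤ 3).
Evaluate each Lagrange basis at w = -5:
L_0(-5) = (-4)·(-6)·(-9)/[(-3)·(-5)·(-8)] = 9/5
L_1(-5) = (-1)·(-6)·(-9)/[(3)·(-2)·(-5)] = -9/5
L_2(-5) = (-1)·(-4)·(-9)/[(5)·(2)·(-3)] = 6/5
L_3(-5) = (-1)·(-4)·(-6)/[(8)·(5)·(3)] = -1/5
Sum: 118·(9/5) + 4·(-9/5) + (-2)·(6/5) + (-26)·(-1/5) = 208

208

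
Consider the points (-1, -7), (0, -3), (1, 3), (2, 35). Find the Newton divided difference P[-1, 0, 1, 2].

4

P[-1,0] = (-3 - (-7)) / (0 - (-1)) = 4
P[0,1] = (3 - (-3)) / (1 - 0) = 6
P[1,2] = (35 - 3) / (2 - 1) = 32
P[-1,0,1] = (6 - 4) / (1 - (-1)) = 1
P[0,1,2] = (32 - 6) / (2 - 0) = 13
P[-1,0,1,2] = (13 - 1) / (2 - (-1)) = 4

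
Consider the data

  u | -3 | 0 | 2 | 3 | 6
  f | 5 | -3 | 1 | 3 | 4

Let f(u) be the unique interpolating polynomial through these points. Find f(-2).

-94/81

Using Newton's divided-difference form:
f[-3,0] = (-3 - 5) / (0 - (-3)) = -8/3
f[0,2] = (1 - (-3)) / (2 - 0) = 2
f[2,3] = (3 - 1) / (3 - 2) = 2
f[3,6] = (4 - 3) / (6 - 3) = 1/3
f[-3,0,2] = (2 - (-8/3)) / (2 - (-3)) = 14/15
f[0,2,3] = (2 - 2) / (3 - 0) = 0
f[2,3,6] = (1/3 - 2) / (6 - 2) = -5/12
f[-3,0,2,3] = (0 - 14/15) / (3 - (-3)) = -7/45
f[0,2,3,6] = (-5/12 - 0) / (6 - 0) = -5/72
f[-3,0,2,3,6] = (-5/72 - (-7/45)) / (6 - (-3)) = 31/3240
f(-2) = 5 + (-8/3)·(1) + (14/15)·(1)·(-2) + (-7/45)·(1)·(-2)·(-4) + (31/3240)·(1)·(-2)·(-4)·(-5) = -94/81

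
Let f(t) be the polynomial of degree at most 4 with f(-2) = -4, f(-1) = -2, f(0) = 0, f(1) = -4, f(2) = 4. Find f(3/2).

-57/16

Using Newton's divided-difference form:
f[-2,-1] = (-2 - (-4)) / (-1 - (-2)) = 2
f[-1,0] = (0 - (-2)) / (0 - (-1)) = 2
f[0,1] = (-4 - 0) / (1 - 0) = -4
f[1,2] = (4 - (-4)) / (2 - 1) = 8
f[-2,-1,0] = (2 - 2) / (0 - (-2)) = 0
f[-1,0,1] = (-4 - 2) / (1 - (-1)) = -3
f[0,1,2] = (8 - (-4)) / (2 - 0) = 6
f[-2,-1,0,1] = (-3 - 0) / (1 - (-2)) = -1
f[-1,0,1,2] = (6 - (-3)) / (2 - (-1)) = 3
f[-2,-1,0,1,2] = (3 - (-1)) / (2 - (-2)) = 1
f(3/2) = -4 + 2·(7/2) + 0·(7/2)·(5/2) + (-1)·(7/2)·(5/2)·(3/2) + 1·(7/2)·(5/2)·(3/2)·(1/2) = -57/16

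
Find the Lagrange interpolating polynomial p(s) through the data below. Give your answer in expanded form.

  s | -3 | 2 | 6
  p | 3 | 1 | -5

Build the Lagrange basis polynomials:
L_0(s) = (s - 2)(s - 6) / [45] = (1/45)s^2 - (8/45)s + 4/15
L_1(s) = (s + 3)(s - 6) / [-20] = -(1/20)s^2 + (3/20)s + 9/10
L_2(s) = (s + 3)(s - 2) / [36] = (1/36)s^2 + (1/36)s - 1/6
p(s) = 3·L_0 + 1·L_1 + (-5)·L_2
  3·L_0(s) = (1/15)s^2 - (8/15)s + 4/5
  1·L_1(s) = -(1/20)s^2 + (3/20)s + 9/10
  (-5)·L_2(s) = -(5/36)s^2 - (5/36)s + 5/6
Adding term by term: -(11/90)s^2 - (47/90)s + 38/15

p(s) = -(11/90)s^2 - (47/90)s + 38/15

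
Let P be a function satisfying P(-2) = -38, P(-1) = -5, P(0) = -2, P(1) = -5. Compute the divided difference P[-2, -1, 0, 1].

4

P[-2,-1] = (-5 - (-38)) / (-1 - (-2)) = 33
P[-1,0] = (-2 - (-5)) / (0 - (-1)) = 3
P[0,1] = (-5 - (-2)) / (1 - 0) = -3
P[-2,-1,0] = (3 - 33) / (0 - (-2)) = -15
P[-1,0,1] = (-3 - 3) / (1 - (-1)) = -3
P[-2,-1,0,1] = (-3 - (-15)) / (1 - (-2)) = 4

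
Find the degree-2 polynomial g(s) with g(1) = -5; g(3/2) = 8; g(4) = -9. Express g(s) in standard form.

g(s) = -(164/15)s^2 + (160/3)s - 237/5

Build the Lagrange basis polynomials:
L_0(s) = (s - 3/2)(s - 4) / [3/2] = (2/3)s^2 - (11/3)s + 4
L_1(s) = (s - 1)(s - 4) / [-5/4] = -(4/5)s^2 + 4s - 16/5
L_2(s) = (s - 1)(s - 3/2) / [15/2] = (2/15)s^2 - (1/3)s + 1/5
g(s) = (-5)·L_0 + 8·L_1 + (-9)·L_2
  (-5)·L_0(s) = -(10/3)s^2 + (55/3)s - 20
  8·L_1(s) = -(32/5)s^2 + 32s - 128/5
  (-9)·L_2(s) = -(6/5)s^2 + 3s - 9/5
Adding term by term: -(164/15)s^2 + (160/3)s - 237/5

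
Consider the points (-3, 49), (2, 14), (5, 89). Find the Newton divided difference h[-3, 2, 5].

h[-3,2] = (14 - 49) / (2 - (-3)) = -7
h[2,5] = (89 - 14) / (5 - 2) = 25
h[-3,2,5] = (25 - (-7)) / (5 - (-3)) = 4

4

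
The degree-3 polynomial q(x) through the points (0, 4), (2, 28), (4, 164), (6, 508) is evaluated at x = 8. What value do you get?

1156

L_0(8) = (6)·(4)·(2)/[(-2)·(-4)·(-6)] = -1
L_1(8) = (8)·(4)·(2)/[(2)·(-2)·(-4)] = 4
L_2(8) = (8)·(6)·(2)/[(4)·(2)·(-2)] = -6
L_3(8) = (8)·(6)·(4)/[(6)·(4)·(2)] = 4
Sum: 4·(-1) + 28·(4) + 164·(-6) + 508·(4) = 1156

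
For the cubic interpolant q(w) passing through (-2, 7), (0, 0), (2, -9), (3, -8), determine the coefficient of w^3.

The leading coefficient equals the top divided difference q[-2,0,2,3].
q[-2,0] = (0 - 7) / (0 - (-2)) = -7/2
q[0,2] = (-9 - 0) / (2 - 0) = -9/2
q[2,3] = (-8 - (-9)) / (3 - 2) = 1
q[-2,0,2] = (-9/2 - (-7/2)) / (2 - (-2)) = -1/4
q[0,2,3] = (1 - (-9/2)) / (3 - 0) = 11/6
q[-2,0,2,3] = (11/6 - (-1/4)) / (3 - (-2)) = 5/12

5/12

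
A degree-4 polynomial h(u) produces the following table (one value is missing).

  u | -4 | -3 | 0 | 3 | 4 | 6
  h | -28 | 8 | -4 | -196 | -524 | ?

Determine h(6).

-2188

The 5 known values determine h uniquely (degree ≤ 4).
L_0(6) = (9)·(6)·(3)·(2)/[(-1)·(-4)·(-7)·(-8)] = 81/56
L_1(6) = (10)·(6)·(3)·(2)/[(1)·(-3)·(-6)·(-7)] = -20/7
L_2(6) = (10)·(9)·(3)·(2)/[(4)·(3)·(-3)·(-4)] = 15/4
L_3(6) = (10)·(9)·(6)·(2)/[(7)·(6)·(3)·(-1)] = -60/7
L_4(6) = (10)·(9)·(6)·(3)/[(8)·(7)·(4)·(1)] = 405/56
Sum: (-28)·(81/56) + 8·(-20/7) + (-4)·(15/4) + (-196)·(-60/7) + (-524)·(405/56) = -2188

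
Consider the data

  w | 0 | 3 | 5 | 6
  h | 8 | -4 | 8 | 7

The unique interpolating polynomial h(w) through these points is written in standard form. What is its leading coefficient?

-13/18

L_0(w) = (w - 3)(w - 5)(w - 6) / [-90] = -(1/90)w^3 + (7/45)w^2 - (7/10)w + 1
L_1(w) = w(w - 5)(w - 6) / [18] = (1/18)w^3 - (11/18)w^2 + (5/3)w
L_2(w) = w(w - 3)(w - 6) / [-10] = -(1/10)w^3 + (9/10)w^2 - (9/5)w
L_3(w) = w(w - 3)(w - 5) / [18] = (1/18)w^3 - (4/9)w^2 + (5/6)w
h(w) = 8·L_0 + (-4)·L_1 + 8·L_2 + 7·L_3
Only the coefficient of w^3 is needed; take it from each L_i and combine:
8·(-1/90) + (-4)·(1/18) + 8·(-1/10) + 7·(1/18) = -13/18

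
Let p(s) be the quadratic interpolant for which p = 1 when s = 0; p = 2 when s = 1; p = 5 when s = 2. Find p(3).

10

Evaluate each Lagrange basis at s = 3:
L_0(3) = (2)·(1)/[(-1)·(-2)] = 1
L_1(3) = (3)·(1)/[(1)·(-1)] = -3
L_2(3) = (3)·(2)/[(2)·(1)] = 3
Sum: 1·(1) + 2·(-3) + 5·(3) = 10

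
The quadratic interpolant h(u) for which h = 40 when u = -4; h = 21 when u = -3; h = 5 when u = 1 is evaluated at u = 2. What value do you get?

16

Using Newton's divided-difference form:
h[-4,-3] = (21 - 40) / (-3 - (-4)) = -19
h[-3,1] = (5 - 21) / (1 - (-3)) = -4
h[-4,-3,1] = (-4 - (-19)) / (1 - (-4)) = 3
h(2) = 40 + (-19)·(6) + 3·(6)·(5) = 16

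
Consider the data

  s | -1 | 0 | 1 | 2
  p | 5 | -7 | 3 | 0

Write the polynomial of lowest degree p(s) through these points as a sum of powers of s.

Newton's divided differences:
p[-1,0] = (-7 - 5) / (0 - (-1)) = -12
p[0,1] = (3 - (-7)) / (1 - 0) = 10
p[1,2] = (0 - 3) / (2 - 1) = -3
p[-1,0,1] = (10 - (-12)) / (1 - (-1)) = 11
p[0,1,2] = (-3 - 10) / (2 - 0) = -13/2
p[-1,0,1,2] = (-13/2 - 11) / (2 - (-1)) = -35/6
p(s) = 5 + (-12)·(s + 1) + 11·(s + 1)s + (-35/6)·(s + 1)s(s - 1)
Expanding: p(s) = -(35/6)s^3 + 11s^2 + (29/6)s - 7

p(s) = -(35/6)s^3 + 11s^2 + (29/6)s - 7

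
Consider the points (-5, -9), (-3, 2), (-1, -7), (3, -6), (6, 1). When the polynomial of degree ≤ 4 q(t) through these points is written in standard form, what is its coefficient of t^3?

Build the Lagrange basis polynomials:
L_0(t) = (t + 3)(t + 1)(t - 3)(t - 6) / [704] = (1/704)t^4 - (5/704)t^3 - (15/704)t^2 + (45/704)t + 27/352
L_1(t) = (t + 5)(t + 1)(t - 3)(t - 6) / [-216] = -(1/216)t^4 + (1/72)t^3 + (31/216)t^2 - (7/24)t - 5/12
L_2(t) = (t + 5)(t + 3)(t - 3)(t - 6) / [224] = (1/224)t^4 - (1/224)t^3 - (39/224)t^2 + (9/224)t + 135/112
L_3(t) = (t + 5)(t + 3)(t + 1)(t - 6) / [-576] = -(1/576)t^4 - (1/192)t^3 + (31/576)t^2 + (41/192)t + 5/32
L_4(t) = (t + 5)(t + 3)(t + 1)(t - 3) / [2079] = (1/2079)t^4 + (2/693)t^3 - (4/2079)t^2 - (2/77)t - 5/231
q(t) = (-9)·L_0 + 2·L_1 + (-7)·L_2 + (-6)·L_3 + 1·L_4
Only the coefficient of t^3 is needed; take it from each L_i and combine:
(-9)·(-5/704) + 2·(1/72) + (-7)·(-1/224) + (-6)·(-1/192) + 1·(2/693) = 6967/44352

6967/44352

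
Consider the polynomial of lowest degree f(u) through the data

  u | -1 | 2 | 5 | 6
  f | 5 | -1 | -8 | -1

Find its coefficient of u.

-58/63

Build the Lagrange basis polynomials:
L_0(u) = (u - 2)(u - 5)(u - 6) / [-126] = -(1/126)u^3 + (13/126)u^2 - (26/63)u + 10/21
L_1(u) = (u + 1)(u - 5)(u - 6) / [36] = (1/36)u^3 - (5/18)u^2 + (19/36)u + 5/6
L_2(u) = (u + 1)(u - 2)(u - 6) / [-18] = -(1/18)u^3 + (7/18)u^2 - (2/9)u - 2/3
L_3(u) = (u + 1)(u - 2)(u - 5) / [28] = (1/28)u^3 - (3/14)u^2 + (3/28)u + 5/14
f(u) = 5·L_0 + (-1)·L_1 + (-8)·L_2 + (-1)·L_3
Only the coefficient of u is needed; take it from each L_i and combine:
5·(-26/63) + (-1)·(19/36) + (-8)·(-2/9) + (-1)·(3/28) = -58/63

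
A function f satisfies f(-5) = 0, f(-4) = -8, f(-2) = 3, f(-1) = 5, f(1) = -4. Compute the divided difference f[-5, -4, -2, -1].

f[-5,-4] = (-8 - 0) / (-4 - (-5)) = -8
f[-4,-2] = (3 - (-8)) / (-2 - (-4)) = 11/2
f[-2,-1] = (5 - 3) / (-1 - (-2)) = 2
f[-5,-4,-2] = (11/2 - (-8)) / (-2 - (-5)) = 9/2
f[-4,-2,-1] = (2 - 11/2) / (-1 - (-4)) = -7/6
f[-5,-4,-2,-1] = (-7/6 - 9/2) / (-1 - (-5)) = -17/12

-17/12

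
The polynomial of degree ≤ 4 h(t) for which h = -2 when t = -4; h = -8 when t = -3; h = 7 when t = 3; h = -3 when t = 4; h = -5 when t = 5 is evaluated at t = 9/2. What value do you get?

-10061/1792

Using Newton's divided-difference form:
h[-4,-3] = (-8 - (-2)) / (-3 - (-4)) = -6
h[-3,3] = (7 - (-8)) / (3 - (-3)) = 5/2
h[3,4] = (-3 - 7) / (4 - 3) = -10
h[4,5] = (-5 - (-3)) / (5 - 4) = -2
h[-4,-3,3] = (5/2 - (-6)) / (3 - (-4)) = 17/14
h[-3,3,4] = (-10 - 5/2) / (4 - (-3)) = -25/14
h[3,4,5] = (-2 - (-10)) / (5 - 3) = 4
h[-4,-3,3,4] = (-25/14 - 17/14) / (4 - (-4)) = -3/8
h[-3,3,4,5] = (4 - (-25/14)) / (5 - (-3)) = 81/112
h[-4,-3,3,4,5] = (81/112 - (-3/8)) / (5 - (-4)) = 41/336
h(9/2) = -2 + (-6)·(17/2) + (17/14)·(17/2)·(15/2) + (-3/8)·(17/2)·(15/2)·(3/2) + (41/336)·(17/2)·(15/2)·(3/2)·(1/2) = -10061/1792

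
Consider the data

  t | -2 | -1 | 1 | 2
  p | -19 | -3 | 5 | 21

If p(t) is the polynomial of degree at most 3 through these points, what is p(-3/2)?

Using Newton's divided-difference form:
p[-2,-1] = (-3 - (-19)) / (-1 - (-2)) = 16
p[-1,1] = (5 - (-3)) / (1 - (-1)) = 4
p[1,2] = (21 - 5) / (2 - 1) = 16
p[-2,-1,1] = (4 - 16) / (1 - (-2)) = -4
p[-1,1,2] = (16 - 4) / (2 - (-1)) = 4
p[-2,-1,1,2] = (4 - (-4)) / (2 - (-2)) = 2
p(-3/2) = -19 + 16·(1/2) + (-4)·(1/2)·(-1/2) + 2·(1/2)·(-1/2)·(-5/2) = -35/4

-35/4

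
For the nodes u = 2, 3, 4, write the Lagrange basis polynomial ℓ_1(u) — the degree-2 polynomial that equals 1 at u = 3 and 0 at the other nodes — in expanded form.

ℓ_1(u) = -u^2 + 6u - 8

ℓ_1(u) = (u - 2)(u - 4) / [(1)·(-1)]
       = (u^2 - 6u + 8) / (-1)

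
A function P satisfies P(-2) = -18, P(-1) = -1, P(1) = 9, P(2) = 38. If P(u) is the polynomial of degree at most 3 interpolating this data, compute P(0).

Evaluate each Lagrange basis at u = 0:
L_0(0) = (1)·(-1)·(-2)/[(-1)·(-3)·(-4)] = -1/6
L_1(0) = (2)·(-1)·(-2)/[(1)·(-2)·(-3)] = 2/3
L_2(0) = (2)·(1)·(-2)/[(3)·(2)·(-1)] = 2/3
L_3(0) = (2)·(1)·(-1)/[(4)·(3)·(1)] = -1/6
Sum: (-18)·(-1/6) + (-1)·(2/3) + 9·(2/3) + 38·(-1/6) = 2

2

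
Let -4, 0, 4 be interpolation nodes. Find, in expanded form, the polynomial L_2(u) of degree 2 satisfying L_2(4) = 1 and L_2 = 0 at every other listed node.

L_2(u) = (u + 4)u / [(8)·(4)]
       = (u^2 + 4u) / (32)

L_2(u) = (1/32)u^2 + (1/8)u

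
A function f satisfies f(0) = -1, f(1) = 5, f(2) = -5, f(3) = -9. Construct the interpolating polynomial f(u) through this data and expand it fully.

f(u) = (11/3)u^3 - 19u^2 + (64/3)u - 1

Build the Lagrange basis polynomials:
L_0(u) = (u - 1)(u - 2)(u - 3) / [-6] = -(1/6)u^3 + u^2 - (11/6)u + 1
L_1(u) = u(u - 2)(u - 3) / [2] = (1/2)u^3 - (5/2)u^2 + 3u
L_2(u) = u(u - 1)(u - 3) / [-2] = -(1/2)u^3 + 2u^2 - (3/2)u
L_3(u) = u(u - 1)(u - 2) / [6] = (1/6)u^3 - (1/2)u^2 + (1/3)u
f(u) = (-1)·L_0 + 5·L_1 + (-5)·L_2 + (-9)·L_3
  (-1)·L_0(u) = (1/6)u^3 - u^2 + (11/6)u - 1
  5·L_1(u) = (5/2)u^3 - (25/2)u^2 + 15u
  (-5)·L_2(u) = (5/2)u^3 - 10u^2 + (15/2)u
  (-9)·L_3(u) = -(3/2)u^3 + (9/2)u^2 - 3u
Adding term by term: (11/3)u^3 - 19u^2 + (64/3)u - 1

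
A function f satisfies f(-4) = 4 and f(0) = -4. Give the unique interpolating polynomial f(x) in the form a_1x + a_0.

Build the Lagrange basis polynomials:
L_0(x) = x / [-4] = -(1/4)x
L_1(x) = (x + 4) / [4] = (1/4)x + 1
f(x) = 4·L_0 + (-4)·L_1
  4·L_0(x) = -x
  (-4)·L_1(x) = -x - 4
Adding term by term: -2x - 4

f(x) = -2x - 4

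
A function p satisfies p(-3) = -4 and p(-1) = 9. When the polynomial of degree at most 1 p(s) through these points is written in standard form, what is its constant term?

31/2

Build the Lagrange basis polynomials:
L_0(s) = (s + 1) / [-2] = -(1/2)s - 1/2
L_1(s) = (s + 3) / [2] = (1/2)s + 3/2
p(s) = (-4)·L_0 + 9·L_1
Only the constant term is needed; take it from each L_i and combine:
(-4)·(-1/2) + 9·(3/2) = 31/2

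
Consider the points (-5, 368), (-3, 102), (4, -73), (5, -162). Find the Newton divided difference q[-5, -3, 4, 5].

q[-5,-3] = (102 - 368) / (-3 - (-5)) = -133
q[-3,4] = (-73 - 102) / (4 - (-3)) = -25
q[4,5] = (-162 - (-73)) / (5 - 4) = -89
q[-5,-3,4] = (-25 - (-133)) / (4 - (-5)) = 12
q[-3,4,5] = (-89 - (-25)) / (5 - (-3)) = -8
q[-5,-3,4,5] = (-8 - 12) / (5 - (-5)) = -2

-2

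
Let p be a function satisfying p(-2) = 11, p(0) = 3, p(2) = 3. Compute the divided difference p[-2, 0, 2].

1

p[-2,0] = (3 - 11) / (0 - (-2)) = -4
p[0,2] = (3 - 3) / (2 - 0) = 0
p[-2,0,2] = (0 - (-4)) / (2 - (-2)) = 1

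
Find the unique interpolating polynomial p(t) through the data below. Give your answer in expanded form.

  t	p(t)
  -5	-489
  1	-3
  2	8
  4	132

Build the Lagrange basis polynomials:
L_0(t) = (t - 1)(t - 2)(t - 4) / [-378] = -(1/378)t^3 + (1/54)t^2 - (1/27)t + 4/189
L_1(t) = (t + 5)(t - 2)(t - 4) / [18] = (1/18)t^3 - (1/18)t^2 - (11/9)t + 20/9
L_2(t) = (t + 5)(t - 1)(t - 4) / [-14] = -(1/14)t^3 + (3/2)t - 10/7
L_3(t) = (t + 5)(t - 1)(t - 2) / [54] = (1/54)t^3 + (1/27)t^2 - (13/54)t + 5/27
p(t) = (-489)·L_0 + (-3)·L_1 + 8·L_2 + 132·L_3
  (-489)·L_0(t) = (163/126)t^3 - (163/18)t^2 + (163/9)t - 652/63
  (-3)·L_1(t) = -(1/6)t^3 + (1/6)t^2 + (11/3)t - 20/3
  8·L_2(t) = -(4/7)t^3 + 12t - 80/7
  132·L_3(t) = (22/9)t^3 + (44/9)t^2 - (286/9)t + 220/9
Adding term by term: 3t^3 - 4t^2 + 2t - 4

p(t) = 3t^3 - 4t^2 + 2t - 4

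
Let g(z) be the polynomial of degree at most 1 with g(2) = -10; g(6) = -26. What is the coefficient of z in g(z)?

-4

Build the Lagrange basis polynomials:
L_0(z) = (z - 6) / [-4] = -(1/4)z + 3/2
L_1(z) = (z - 2) / [4] = (1/4)z - 1/2
g(z) = (-10)·L_0 + (-26)·L_1
Only the coefficient of z is needed; take it from each L_i and combine:
(-10)·(-1/4) + (-26)·(1/4) = -4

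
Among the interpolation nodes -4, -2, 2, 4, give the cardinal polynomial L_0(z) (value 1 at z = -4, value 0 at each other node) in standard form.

L_0(z) = (z + 2)(z - 2)(z - 4) / [(-2)·(-6)·(-8)]
       = (z^3 - 4z^2 - 4z + 16) / (-96)

L_0(z) = -(1/96)z^3 + (1/24)z^2 + (1/24)z - 1/6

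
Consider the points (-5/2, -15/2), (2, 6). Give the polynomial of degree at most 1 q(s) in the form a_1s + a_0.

q(s) = 3s

L_0(s) = (s - 2) / [-9/2] = -(2/9)s + 4/9
L_1(s) = (s + 5/2) / [9/2] = (2/9)s + 5/9
q(s) = (-15/2)·L_0 + 6·L_1
  (-15/2)·L_0(s) = (5/3)s - 10/3
  6·L_1(s) = (4/3)s + 10/3
Adding term by term: 3s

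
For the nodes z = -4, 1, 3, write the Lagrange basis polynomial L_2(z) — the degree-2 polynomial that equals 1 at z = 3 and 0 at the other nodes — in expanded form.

L_2(z) = (z + 4)(z - 1) / [(7)·(2)]
       = (z^2 + 3z - 4) / (14)

L_2(z) = (1/14)z^2 + (3/14)z - 2/7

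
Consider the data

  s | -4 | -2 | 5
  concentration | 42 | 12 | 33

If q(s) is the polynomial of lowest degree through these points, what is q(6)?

L_0(6) = (8)·(1)/[(-2)·(-9)] = 4/9
L_1(6) = (10)·(1)/[(2)·(-7)] = -5/7
L_2(6) = (10)·(8)/[(9)·(7)] = 80/63
Sum: 42·(4/9) + 12·(-5/7) + 33·(80/63) = 52

52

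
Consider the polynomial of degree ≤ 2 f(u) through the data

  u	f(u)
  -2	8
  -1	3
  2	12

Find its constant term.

2

L_0(u) = (u + 1)(u - 2) / [4] = (1/4)u^2 - (1/4)u - 1/2
L_1(u) = (u + 2)(u - 2) / [-3] = -(1/3)u^2 + 4/3
L_2(u) = (u + 2)(u + 1) / [12] = (1/12)u^2 + (1/4)u + 1/6
f(u) = 8·L_0 + 3·L_1 + 12·L_2
Only the constant term is needed; take it from each L_i and combine:
8·(-1/2) + 3·(4/3) + 12·(1/6) = 2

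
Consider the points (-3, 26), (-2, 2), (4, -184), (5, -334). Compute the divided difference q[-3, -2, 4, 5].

-2

q[-3,-2] = (2 - 26) / (-2 - (-3)) = -24
q[-2,4] = (-184 - 2) / (4 - (-2)) = -31
q[4,5] = (-334 - (-184)) / (5 - 4) = -150
q[-3,-2,4] = (-31 - (-24)) / (4 - (-3)) = -1
q[-2,4,5] = (-150 - (-31)) / (5 - (-2)) = -17
q[-3,-2,4,5] = (-17 - (-1)) / (5 - (-3)) = -2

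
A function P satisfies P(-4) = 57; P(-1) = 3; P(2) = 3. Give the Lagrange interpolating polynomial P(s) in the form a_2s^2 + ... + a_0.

P(s) = 3s^2 - 3s - 3

Build the Lagrange basis polynomials:
L_0(s) = (s + 1)(s - 2) / [18] = (1/18)s^2 - (1/18)s - 1/9
L_1(s) = (s + 4)(s - 2) / [-9] = -(1/9)s^2 - (2/9)s + 8/9
L_2(s) = (s + 4)(s + 1) / [18] = (1/18)s^2 + (5/18)s + 2/9
P(s) = 57·L_0 + 3·L_1 + 3·L_2
  57·L_0(s) = (19/6)s^2 - (19/6)s - 19/3
  3·L_1(s) = -(1/3)s^2 - (2/3)s + 8/3
  3·L_2(s) = (1/6)s^2 + (5/6)s + 2/3
Adding term by term: 3s^2 - 3s - 3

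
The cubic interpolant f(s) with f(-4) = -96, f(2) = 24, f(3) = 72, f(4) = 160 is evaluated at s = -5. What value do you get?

-200

L_0(-5) = (-7)·(-8)·(-9)/[(-6)·(-7)·(-8)] = 3/2
L_1(-5) = (-1)·(-8)·(-9)/[(6)·(-1)·(-2)] = -6
L_2(-5) = (-1)·(-7)·(-9)/[(7)·(1)·(-1)] = 9
L_3(-5) = (-1)·(-7)·(-8)/[(8)·(2)·(1)] = -7/2
Sum: (-96)·(3/2) + 24·(-6) + 72·(9) + 160·(-7/2) = -200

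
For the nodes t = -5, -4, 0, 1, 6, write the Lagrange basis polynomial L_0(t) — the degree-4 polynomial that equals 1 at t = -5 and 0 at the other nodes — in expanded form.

L_0(t) = (t + 4)t(t - 1)(t - 6) / [(-1)·(-5)·(-6)·(-11)]
       = (t^4 - 3t^3 - 22t^2 + 24t) / (330)

L_0(t) = (1/330)t^4 - (1/110)t^3 - (1/15)t^2 + (4/55)t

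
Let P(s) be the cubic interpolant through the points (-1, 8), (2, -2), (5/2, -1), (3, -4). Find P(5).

-642/7

Using Newton's divided-difference form:
P[-1,2] = (-2 - 8) / (2 - (-1)) = -10/3
P[2,5/2] = (-1 - (-2)) / (5/2 - 2) = 2
P[5/2,3] = (-4 - (-1)) / (3 - 5/2) = -6
P[-1,2,5/2] = (2 - (-10/3)) / (5/2 - (-1)) = 32/21
P[2,5/2,3] = (-6 - 2) / (3 - 2) = -8
P[-1,2,5/2,3] = (-8 - 32/21) / (3 - (-1)) = -50/21
P(5) = 8 + (-10/3)·(6) + (32/21)·(6)·(3) + (-50/21)·(6)·(3)·(5/2) = -642/7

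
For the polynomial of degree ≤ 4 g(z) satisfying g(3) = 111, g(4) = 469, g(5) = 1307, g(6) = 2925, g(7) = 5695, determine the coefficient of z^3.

-4

L_0(z) = (z - 4)(z - 5)(z - 6)(z - 7) / [24] = (1/24)z^4 - (11/12)z^3 + (179/24)z^2 - (319/12)z + 35
L_1(z) = (z - 3)(z - 5)(z - 6)(z - 7) / [-6] = -(1/6)z^4 + (7/2)z^3 - (161/6)z^2 + (177/2)z - 105
L_2(z) = (z - 3)(z - 4)(z - 6)(z - 7) / [4] = (1/4)z^4 - 5z^3 + (145/4)z^2 - (225/2)z + 126
L_3(z) = (z - 3)(z - 4)(z - 5)(z - 7) / [-6] = -(1/6)z^4 + (19/6)z^3 - (131/6)z^2 + (389/6)z - 70
L_4(z) = (z - 3)(z - 4)(z - 5)(z - 6) / [24] = (1/24)z^4 - (3/4)z^3 + (119/24)z^2 - (57/4)z + 15
g(z) = 111·L_0 + 469·L_1 + 1307·L_2 + 2925·L_3 + 5695·L_4
Only the coefficient of z^3 is needed; take it from each L_i and combine:
111·(-11/12) + 469·(7/2) + 1307·(-5) + 2925·(19/6) + 5695·(-3/4) = -4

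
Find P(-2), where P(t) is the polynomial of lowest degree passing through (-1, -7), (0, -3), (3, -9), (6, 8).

Evaluate each Lagrange basis at t = -2:
L_0(-2) = (-2)·(-5)·(-8)/[(-1)·(-4)·(-7)] = 20/7
L_1(-2) = (-1)·(-5)·(-8)/[(1)·(-3)·(-6)] = -20/9
L_2(-2) = (-1)·(-2)·(-8)/[(4)·(3)·(-3)] = 4/9
L_3(-2) = (-1)·(-2)·(-5)/[(7)·(6)·(3)] = -5/63
Sum: (-7)·(20/7) + (-3)·(-20/9) + (-9)·(4/9) + 8·(-5/63) = -1132/63

-1132/63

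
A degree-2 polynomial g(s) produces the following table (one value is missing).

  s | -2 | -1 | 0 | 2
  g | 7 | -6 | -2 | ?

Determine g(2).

The 3 known values determine g uniquely (degree ≤ 2).
Evaluate each Lagrange basis at s = 2:
L_0(2) = (3)·(2)/[(-1)·(-2)] = 3
L_1(2) = (4)·(2)/[(1)·(-1)] = -8
L_2(2) = (4)·(3)/[(2)·(1)] = 6
Sum: 7·(3) + (-6)·(-8) + (-2)·(6) = 57

57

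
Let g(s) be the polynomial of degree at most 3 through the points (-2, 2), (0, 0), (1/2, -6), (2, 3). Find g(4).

859/5

L_0(4) = (4)·(7/2)·(2)/[(-2)·(-5/2)·(-4)] = -7/5
L_1(4) = (6)·(7/2)·(2)/[(2)·(-1/2)·(-2)] = 21
L_2(4) = (6)·(4)·(2)/[(5/2)·(1/2)·(-3/2)] = -128/5
L_3(4) = (6)·(4)·(7/2)/[(4)·(2)·(3/2)] = 7
Sum: 2·(-7/5) + 0 + (-6)·(-128/5) + 3·(7) = 859/5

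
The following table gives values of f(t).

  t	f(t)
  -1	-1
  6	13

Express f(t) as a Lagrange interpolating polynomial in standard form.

f(t) = 2t + 1

Build the Lagrange basis polynomials:
L_0(t) = (t - 6) / [-7] = -(1/7)t + 6/7
L_1(t) = (t + 1) / [7] = (1/7)t + 1/7
f(t) = (-1)·L_0 + 13·L_1
  (-1)·L_0(t) = (1/7)t - 6/7
  13·L_1(t) = (13/7)t + 13/7
Adding term by term: 2t + 1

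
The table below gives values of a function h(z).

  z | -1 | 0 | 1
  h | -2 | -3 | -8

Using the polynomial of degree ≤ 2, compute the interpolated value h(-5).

Using Newton's divided-difference form:
h[-1,0] = (-3 - (-2)) / (0 - (-1)) = -1
h[0,1] = (-8 - (-3)) / (1 - 0) = -5
h[-1,0,1] = (-5 - (-1)) / (1 - (-1)) = -2
h(-5) = -2 + (-1)·(-4) + (-2)·(-4)·(-5) = -38

-38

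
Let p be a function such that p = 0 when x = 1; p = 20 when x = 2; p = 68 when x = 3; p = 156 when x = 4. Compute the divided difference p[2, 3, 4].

p[2,3] = (68 - 20) / (3 - 2) = 48
p[3,4] = (156 - 68) / (4 - 3) = 88
p[2,3,4] = (88 - 48) / (4 - 2) = 20

20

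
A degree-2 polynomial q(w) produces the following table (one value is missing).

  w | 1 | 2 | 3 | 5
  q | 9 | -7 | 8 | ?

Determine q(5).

131

The 3 known values determine q uniquely (degree ≤ 2).
Evaluate each Lagrange basis at w = 5:
L_0(5) = (3)·(2)/[(-1)·(-2)] = 3
L_1(5) = (4)·(2)/[(1)·(-1)] = -8
L_2(5) = (4)·(3)/[(2)·(1)] = 6
Sum: 9·(3) + (-7)·(-8) + 8·(6) = 131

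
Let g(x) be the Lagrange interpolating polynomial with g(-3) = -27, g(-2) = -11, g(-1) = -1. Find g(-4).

-49

Evaluate each Lagrange basis at x = -4:
L_0(-4) = (-2)·(-3)/[(-1)·(-2)] = 3
L_1(-4) = (-1)·(-3)/[(1)·(-1)] = -3
L_2(-4) = (-1)·(-2)/[(2)·(1)] = 1
Sum: (-27)·(3) + (-11)·(-3) + (-1)·(1) = -49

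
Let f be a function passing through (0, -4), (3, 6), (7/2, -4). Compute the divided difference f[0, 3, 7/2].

f[0,3] = (6 - (-4)) / (3 - 0) = 10/3
f[3,7/2] = (-4 - 6) / (7/2 - 3) = -20
f[0,3,7/2] = (-20 - 10/3) / (7/2 - 0) = -20/3

-20/3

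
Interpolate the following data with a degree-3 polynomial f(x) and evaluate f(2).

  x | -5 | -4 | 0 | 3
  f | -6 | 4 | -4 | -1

-71/10

L_0(2) = (6)·(2)·(-1)/[(-1)·(-5)·(-8)] = 3/10
L_1(2) = (7)·(2)·(-1)/[(1)·(-4)·(-7)] = -1/2
L_2(2) = (7)·(6)·(-1)/[(5)·(4)·(-3)] = 7/10
L_3(2) = (7)·(6)·(2)/[(8)·(7)·(3)] = 1/2
Sum: (-6)·(3/10) + 4·(-1/2) + (-4)·(7/10) + (-1)·(1/2) = -71/10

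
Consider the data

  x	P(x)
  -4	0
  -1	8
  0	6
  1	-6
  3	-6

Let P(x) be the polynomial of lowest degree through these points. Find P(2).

-598/35

Evaluate each Lagrange basis at x = 2:
L_0(2) = (3)·(2)·(1)·(-1)/[(-3)·(-4)·(-5)·(-7)] = -1/70
L_1(2) = (6)·(2)·(1)·(-1)/[(3)·(-1)·(-2)·(-4)] = 1/2
L_2(2) = (6)·(3)·(1)·(-1)/[(4)·(1)·(-1)·(-3)] = -3/2
L_3(2) = (6)·(3)·(2)·(-1)/[(5)·(2)·(1)·(-2)] = 9/5
L_4(2) = (6)·(3)·(2)·(1)/[(7)·(4)·(3)·(2)] = 3/14
Sum: 0 + 8·(1/2) + 6·(-3/2) + (-6)·(9/5) + (-6)·(3/14) = -598/35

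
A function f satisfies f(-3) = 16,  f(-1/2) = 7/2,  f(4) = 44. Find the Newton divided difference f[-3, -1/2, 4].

f[-3,-1/2] = (7/2 - 16) / (-1/2 - (-3)) = -5
f[-1/2,4] = (44 - 7/2) / (4 - (-1/2)) = 9
f[-3,-1/2,4] = (9 - (-5)) / (4 - (-3)) = 2

2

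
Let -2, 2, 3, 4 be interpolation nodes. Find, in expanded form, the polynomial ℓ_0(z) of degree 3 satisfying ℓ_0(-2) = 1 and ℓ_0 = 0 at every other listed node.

ℓ_0(z) = (z - 2)(z - 3)(z - 4) / [(-4)·(-5)·(-6)]
       = (z^3 - 9z^2 + 26z - 24) / (-120)

ℓ_0(z) = -(1/120)z^3 + (3/40)z^2 - (13/60)z + 1/5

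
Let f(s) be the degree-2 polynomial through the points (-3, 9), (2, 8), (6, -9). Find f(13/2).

-971/80

Evaluate each Lagrange basis at s = 13/2:
L_0(13/2) = (9/2)·(1/2)/[(-5)·(-9)] = 1/20
L_1(13/2) = (19/2)·(1/2)/[(5)·(-4)] = -19/80
L_2(13/2) = (19/2)·(9/2)/[(9)·(4)] = 19/16
Sum: 9·(1/20) + 8·(-19/80) + (-9)·(19/16) = -971/80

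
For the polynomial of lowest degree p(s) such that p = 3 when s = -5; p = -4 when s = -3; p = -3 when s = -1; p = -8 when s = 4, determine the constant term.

-32/21

Build the Lagrange basis polynomials:
L_0(s) = (s + 3)(s + 1)(s - 4) / [-72] = -(1/72)s^3 + (13/72)s + 1/6
L_1(s) = (s + 5)(s + 1)(s - 4) / [28] = (1/28)s^3 + (1/14)s^2 - (19/28)s - 5/7
L_2(s) = (s + 5)(s + 3)(s - 4) / [-40] = -(1/40)s^3 - (1/10)s^2 + (17/40)s + 3/2
L_3(s) = (s + 5)(s + 3)(s + 1) / [315] = (1/315)s^3 + (1/35)s^2 + (23/315)s + 1/21
p(s) = 3·L_0 + (-4)·L_1 + (-3)·L_2 + (-8)·L_3
Only the constant term is needed; take it from each L_i and combine:
3·(1/6) + (-4)·(-5/7) + (-3)·(3/2) + (-8)·(1/21) = -32/21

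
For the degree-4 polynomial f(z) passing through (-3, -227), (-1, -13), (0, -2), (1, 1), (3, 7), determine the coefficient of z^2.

-3

Build the Lagrange basis polynomials:
L_0(z) = (z + 1)z(z - 1)(z - 3) / [144] = (1/144)z^4 - (1/48)z^3 - (1/144)z^2 + (1/48)z
L_1(z) = (z + 3)z(z - 1)(z - 3) / [-16] = -(1/16)z^4 + (1/16)z^3 + (9/16)z^2 - (9/16)z
L_2(z) = (z + 3)(z + 1)(z - 1)(z - 3) / [9] = (1/9)z^4 - (10/9)z^2 + 1
L_3(z) = (z + 3)(z + 1)z(z - 3) / [-16] = -(1/16)z^4 - (1/16)z^3 + (9/16)z^2 + (9/16)z
L_4(z) = (z + 3)(z + 1)z(z - 1) / [144] = (1/144)z^4 + (1/48)z^3 - (1/144)z^2 - (1/48)z
f(z) = (-227)·L_0 + (-13)·L_1 + (-2)·L_2 + 1·L_3 + 7·L_4
Only the coefficient of z^2 is needed; take it from each L_i and combine:
(-227)·(-1/144) + (-13)·(9/16) + (-2)·(-10/9) + 1·(9/16) + 7·(-1/144) = -3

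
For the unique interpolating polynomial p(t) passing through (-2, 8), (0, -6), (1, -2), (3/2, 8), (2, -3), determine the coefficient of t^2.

Build the Lagrange basis polynomials:
L_0(t) = t(t - 1)(t - 3/2)(t - 2) / [84] = (1/84)t^4 - (3/56)t^3 + (13/168)t^2 - (1/28)t
L_1(t) = (t + 2)(t - 1)(t - 3/2)(t - 2) / [-6] = -(1/6)t^4 + (5/12)t^3 + (5/12)t^2 - (5/3)t + 1
L_2(t) = (t + 2)t(t - 3/2)(t - 2) / [3/2] = (2/3)t^4 - t^3 - (8/3)t^2 + 4t
L_3(t) = (t + 2)t(t - 1)(t - 2) / [-21/16] = -(16/21)t^4 + (16/21)t^3 + (64/21)t^2 - (64/21)t
L_4(t) = (t + 2)t(t - 1)(t - 3/2) / [4] = (1/4)t^4 - (1/8)t^3 - (7/8)t^2 + (3/4)t
p(t) = 8·L_0 + (-6)·L_1 + (-2)·L_2 + 8·L_3 + (-3)·L_4
Only the coefficient of t^2 is needed; take it from each L_i and combine:
8·(13/168) + (-6)·(5/12) + (-2)·(-8/3) + 8·(64/21) + (-3)·(-7/8) = 731/24

731/24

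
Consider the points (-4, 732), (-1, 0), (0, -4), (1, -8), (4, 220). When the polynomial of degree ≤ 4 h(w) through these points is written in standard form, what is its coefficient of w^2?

-2

L_0(w) = (w + 1)w(w - 1)(w - 4) / [480] = (1/480)w^4 - (1/120)w^3 - (1/480)w^2 + (1/120)w
L_1(w) = (w + 4)w(w - 1)(w - 4) / [-30] = -(1/30)w^4 + (1/30)w^3 + (8/15)w^2 - (8/15)w
L_2(w) = (w + 4)(w + 1)(w - 1)(w - 4) / [16] = (1/16)w^4 - (17/16)w^2 + 1
L_3(w) = (w + 4)(w + 1)w(w - 4) / [-30] = -(1/30)w^4 - (1/30)w^3 + (8/15)w^2 + (8/15)w
L_4(w) = (w + 4)(w + 1)w(w - 1) / [480] = (1/480)w^4 + (1/120)w^3 - (1/480)w^2 - (1/120)w
h(w) = 732·L_0 + 0·L_1 + (-4)·L_2 + (-8)·L_3 + 220·L_4
Only the coefficient of w^2 is needed; take it from each L_i and combine:
732·(-1/480) + 0·(8/15) + (-4)·(-17/16) + (-8)·(8/15) + 220·(-1/480) = -2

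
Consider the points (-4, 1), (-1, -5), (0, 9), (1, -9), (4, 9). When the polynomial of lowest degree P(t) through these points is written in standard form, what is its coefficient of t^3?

Build the Lagrange basis polynomials:
L_0(t) = (t + 1)t(t - 1)(t - 4) / [480] = (1/480)t^4 - (1/120)t^3 - (1/480)t^2 + (1/120)t
L_1(t) = (t + 4)t(t - 1)(t - 4) / [-30] = -(1/30)t^4 + (1/30)t^3 + (8/15)t^2 - (8/15)t
L_2(t) = (t + 4)(t + 1)(t - 1)(t - 4) / [16] = (1/16)t^4 - (17/16)t^2 + 1
L_3(t) = (t + 4)(t + 1)t(t - 4) / [-30] = -(1/30)t^4 - (1/30)t^3 + (8/15)t^2 + (8/15)t
L_4(t) = (t + 4)(t + 1)t(t - 1) / [480] = (1/480)t^4 + (1/120)t^3 - (1/480)t^2 - (1/120)t
P(t) = 1·L_0 + (-5)·L_1 + 9·L_2 + (-9)·L_3 + 9·L_4
Only the coefficient of t^3 is needed; take it from each L_i and combine:
1·(-1/120) + (-5)·(1/30) + 9·(0) + (-9)·(-1/30) + 9·(1/120) = 1/5

1/5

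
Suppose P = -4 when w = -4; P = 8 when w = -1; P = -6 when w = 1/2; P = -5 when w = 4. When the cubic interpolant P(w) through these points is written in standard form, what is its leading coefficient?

L_0(w) = (w + 1)(w - 1/2)(w - 4) / [-108] = -(1/108)w^3 + (7/216)w^2 + (5/216)w - 1/54
L_1(w) = (w + 4)(w - 1/2)(w - 4) / [45/2] = (2/45)w^3 - (1/45)w^2 - (32/45)w + 16/45
L_2(w) = (w + 4)(w + 1)(w - 4) / [-189/8] = -(8/189)w^3 - (8/189)w^2 + (128/189)w + 128/189
L_3(w) = (w + 4)(w + 1)(w - 1/2) / [140] = (1/140)w^3 + (9/280)w^2 + (3/280)w - 1/70
P(w) = (-4)·L_0 + 8·L_1 + (-6)·L_2 + (-5)·L_3
Only the coefficient of w^3 is needed; take it from each L_i and combine:
(-4)·(-1/108) + 8·(2/45) + (-6)·(-8/189) + (-5)·(1/140) = 2309/3780

2309/3780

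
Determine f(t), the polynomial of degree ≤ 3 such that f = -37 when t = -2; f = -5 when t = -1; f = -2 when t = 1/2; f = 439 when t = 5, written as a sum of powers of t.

Build the Lagrange basis polynomials:
L_0(t) = (t + 1)(t - 1/2)(t - 5) / [-35/2] = -(2/35)t^3 + (9/35)t^2 + (6/35)t - 1/7
L_1(t) = (t + 2)(t - 1/2)(t - 5) / [9] = (1/9)t^3 - (7/18)t^2 - (17/18)t + 5/9
L_2(t) = (t + 2)(t + 1)(t - 5) / [-135/8] = -(8/135)t^3 + (16/135)t^2 + (104/135)t + 16/27
L_3(t) = (t + 2)(t + 1)(t - 1/2) / [189] = (1/189)t^3 + (5/378)t^2 + (1/378)t - 1/189
f(t) = (-37)·L_0 + (-5)·L_1 + (-2)·L_2 + 439·L_3
  (-37)·L_0(t) = (74/35)t^3 - (333/35)t^2 - (222/35)t + 37/7
  (-5)·L_1(t) = -(5/9)t^3 + (35/18)t^2 + (85/18)t - 25/9
  (-2)·L_2(t) = (16/135)t^3 - (32/135)t^2 - (208/135)t - 32/27
  439·L_3(t) = (439/189)t^3 + (2195/378)t^2 + (439/378)t - 439/189
Adding term by term: 4t^3 - 2t^2 - 2t - 1

f(t) = 4t^3 - 2t^2 - 2t - 1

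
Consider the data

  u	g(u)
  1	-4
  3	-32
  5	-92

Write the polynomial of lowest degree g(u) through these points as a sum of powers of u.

Build the Lagrange basis polynomials:
L_0(u) = (u - 3)(u - 5) / [8] = (1/8)u^2 - u + 15/8
L_1(u) = (u - 1)(u - 5) / [-4] = -(1/4)u^2 + (3/2)u - 5/4
L_2(u) = (u - 1)(u - 3) / [8] = (1/8)u^2 - (1/2)u + 3/8
g(u) = (-4)·L_0 + (-32)·L_1 + (-92)·L_2
  (-4)·L_0(u) = -(1/2)u^2 + 4u - 15/2
  (-32)·L_1(u) = 8u^2 - 48u + 40
  (-92)·L_2(u) = -(23/2)u^2 + 46u - 69/2
Adding term by term: -4u^2 + 2u - 2

g(u) = -4u^2 + 2u - 2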